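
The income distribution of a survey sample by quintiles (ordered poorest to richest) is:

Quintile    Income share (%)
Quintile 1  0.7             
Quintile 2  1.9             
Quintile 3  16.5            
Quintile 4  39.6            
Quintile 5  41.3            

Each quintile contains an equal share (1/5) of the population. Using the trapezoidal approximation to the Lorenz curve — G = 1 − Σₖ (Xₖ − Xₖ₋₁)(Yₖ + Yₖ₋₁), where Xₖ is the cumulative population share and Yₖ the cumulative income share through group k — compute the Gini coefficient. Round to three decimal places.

0.476

Cumulative income shares Yₖ: 0.0070, 0.0260, 0.1910, 0.5870, 1.0000
Σ (Xₖ−Xₖ₋₁)(Yₖ+Yₖ₋₁) = (1/5)(0.0070+0.0000) + (1/5)(0.0260+0.0070) + (1/5)(0.1910+0.0260) + (1/5)(0.5870+0.1910) + (1/5)(1.0000+0.5870)
  = 0.0014 + 0.0066 + 0.0434 + 0.1556 + 0.3174 = 0.5244
G = 1 − 0.5244 = 0.4756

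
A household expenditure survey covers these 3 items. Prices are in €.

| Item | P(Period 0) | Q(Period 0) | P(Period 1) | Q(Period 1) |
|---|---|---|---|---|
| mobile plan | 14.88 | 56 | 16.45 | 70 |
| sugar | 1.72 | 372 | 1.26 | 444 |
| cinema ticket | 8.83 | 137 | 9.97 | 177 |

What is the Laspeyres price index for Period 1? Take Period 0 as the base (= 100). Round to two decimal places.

Laspeyres price index uses base-period quantities as weights.
ΣP(Period 1)·Q(Period 0) = 16.45×56 + 1.26×372 + 9.97×137 = 921.2 + 468.72 + 1365.89 = 2755.81
ΣP(Period 0)·Q(Period 0) = 14.88×56 + 1.72×372 + 8.83×137 = 833.28 + 639.84 + 1209.71 = 2682.83
Index = 2755.81 / 2682.83 × 100 = 102.7203

102.72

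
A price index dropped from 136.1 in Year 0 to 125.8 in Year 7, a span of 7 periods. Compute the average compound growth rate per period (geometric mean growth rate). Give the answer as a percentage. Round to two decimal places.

-1.12%

Growth factor = (125.8/136.1)^(1/7) = (0.924320)^(1/7) = 0.988821
Growth rate = 0.988821 − 1 = -0.011179 = -1.1179%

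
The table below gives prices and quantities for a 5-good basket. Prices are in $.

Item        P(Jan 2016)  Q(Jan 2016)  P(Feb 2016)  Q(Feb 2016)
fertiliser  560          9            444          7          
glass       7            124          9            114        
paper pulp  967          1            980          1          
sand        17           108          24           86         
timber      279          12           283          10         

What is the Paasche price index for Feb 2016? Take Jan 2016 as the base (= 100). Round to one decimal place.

Paasche price index uses current-period quantities as weights.
ΣP(Feb 2016)·Q(Feb 2016) = 444×7 + 9×114 + 980×1 + 24×86 + 283×10 = 3108 + 1026 + 980 + 2064 + 2830 = 10008
ΣP(Jan 2016)·Q(Feb 2016) = 560×7 + 7×114 + 967×1 + 17×86 + 279×10 = 3920 + 798 + 967 + 1462 + 2790 = 9937
Index = 10008 / 9937 × 100 = 100.7145

100.7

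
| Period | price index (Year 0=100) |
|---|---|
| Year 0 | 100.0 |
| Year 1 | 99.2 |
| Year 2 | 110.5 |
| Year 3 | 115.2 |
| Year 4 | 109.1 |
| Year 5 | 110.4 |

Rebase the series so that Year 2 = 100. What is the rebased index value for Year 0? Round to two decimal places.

Rebased(Year 0) = 100.0 / 110.5 × 100 = 90.4977

90.50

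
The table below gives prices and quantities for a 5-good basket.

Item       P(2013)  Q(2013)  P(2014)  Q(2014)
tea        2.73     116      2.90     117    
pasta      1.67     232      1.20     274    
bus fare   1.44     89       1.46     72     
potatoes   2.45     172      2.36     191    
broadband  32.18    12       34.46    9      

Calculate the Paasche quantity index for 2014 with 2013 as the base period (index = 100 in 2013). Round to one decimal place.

Paasche quantity index uses current-period prices as weights.
ΣP(2014)·Q(2014) = 2.90×117 + 1.20×274 + 1.46×72 + 2.36×191 + 34.46×9 = 339.3 + 328.8 + 105.12 + 450.76 + 310.14 = 1534.12
ΣP(2014)·Q(2013) = 2.90×116 + 1.20×232 + 1.46×89 + 2.36×172 + 34.46×12 = 336.4 + 278.4 + 129.94 + 405.92 + 413.52 = 1564.18
Index = 1534.12 / 1564.18 × 100 = 98.0782

98.1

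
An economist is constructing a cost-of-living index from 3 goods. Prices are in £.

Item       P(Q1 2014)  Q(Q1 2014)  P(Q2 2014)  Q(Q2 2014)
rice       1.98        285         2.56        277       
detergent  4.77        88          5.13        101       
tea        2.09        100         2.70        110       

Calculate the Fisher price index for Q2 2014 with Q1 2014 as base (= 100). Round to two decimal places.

121.29

Laspeyres component (base-period weights):
ΣP(Q2 2014)Q(Q1 2014) = 2.56×285 + 5.13×88 + 2.70×100 = 729.6 + 451.44 + 270 = 1451.04
ΣP(Q1 2014)Q(Q1 2014) = 1.98×285 + 4.77×88 + 2.09×100 = 564.3 + 419.76 + 209 = 1193.06
L = 1451.04 / 1193.06 × 100 = 121.6234
Paasche component (current-period weights):
ΣP(Q2 2014)Q(Q2 2014) = 2.56×277 + 5.13×101 + 2.70×110 = 709.12 + 518.13 + 297 = 1524.25
ΣP(Q1 2014)Q(Q2 2014) = 1.98×277 + 4.77×101 + 2.09×110 = 548.46 + 481.77 + 229.9 = 1260.13
P = 1524.25 / 1260.13 × 100 = 120.9597
Fisher = √(L × P) = √(121.6234 × 120.9597) = 121.2911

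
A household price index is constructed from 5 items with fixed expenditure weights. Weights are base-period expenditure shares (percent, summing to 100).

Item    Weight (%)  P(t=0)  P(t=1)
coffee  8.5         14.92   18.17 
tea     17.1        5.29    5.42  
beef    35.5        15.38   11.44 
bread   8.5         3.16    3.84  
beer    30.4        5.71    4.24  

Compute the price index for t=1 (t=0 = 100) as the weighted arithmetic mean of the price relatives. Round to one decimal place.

coffee: 8.5 × (18.17/14.92) = 8.5 × 1.217828 = 10.3515
tea: 17.1 × (5.42/5.29) = 17.1 × 1.024575 = 17.5202
beef: 35.5 × (11.44/15.38) = 35.5 × 0.743823 = 26.4057
bread: 8.5 × (3.84/3.16) = 8.5 × 1.215190 = 10.3291
beer: 30.4 × (4.24/5.71) = 30.4 × 0.742557 = 22.5737
Index = Σ wᵢ·(p₁ᵢ/p₀ᵢ) = 10.3515 + 17.5202 + 26.4057 + 10.3291 + 22.5737 = 87.1803

87.2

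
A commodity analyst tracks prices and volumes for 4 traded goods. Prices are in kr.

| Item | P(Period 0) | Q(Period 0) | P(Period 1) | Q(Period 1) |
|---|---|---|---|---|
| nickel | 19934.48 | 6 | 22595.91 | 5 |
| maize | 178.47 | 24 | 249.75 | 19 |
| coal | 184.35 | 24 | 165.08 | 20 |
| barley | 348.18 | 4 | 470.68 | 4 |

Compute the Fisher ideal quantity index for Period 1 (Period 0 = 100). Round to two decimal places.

Laspeyres component (base-period weights):
ΣP(Period 0)Q(Period 1) = 19934.48×5 + 178.47×19 + 184.35×20 + 348.18×4 = 99672.4 + 3390.93 + 3687 + 1392.72 = 108143.05
ΣP(Period 0)Q(Period 0) = 19934.48×6 + 178.47×24 + 184.35×24 + 348.18×4 = 119606.88 + 4283.28 + 4424.4 + 1392.72 = 129707.28
L = 108143.05 / 129707.28 × 100 = 83.3747
Paasche component (current-period weights):
ΣP(Period 1)Q(Period 1) = 22595.91×5 + 249.75×19 + 165.08×20 + 470.68×4 = 112979.55 + 4745.25 + 3301.6 + 1882.72 = 122909.12
ΣP(Period 1)Q(Period 0) = 22595.91×6 + 249.75×24 + 165.08×24 + 470.68×4 = 135575.46 + 5994 + 3961.92 + 1882.72 = 147414.1
P = 122909.12 / 147414.1 × 100 = 83.3768
Fisher = √(L × P) = √(83.3747 × 83.3768) = 83.3757

83.38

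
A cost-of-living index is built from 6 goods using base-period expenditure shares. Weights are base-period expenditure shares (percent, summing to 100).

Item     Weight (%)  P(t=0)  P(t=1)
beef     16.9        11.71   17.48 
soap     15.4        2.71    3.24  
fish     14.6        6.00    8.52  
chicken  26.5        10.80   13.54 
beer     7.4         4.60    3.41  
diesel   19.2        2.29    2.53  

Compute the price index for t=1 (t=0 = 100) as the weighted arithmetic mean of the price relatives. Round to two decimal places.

124.29

beef: 16.9 × (17.48/11.71) = 16.9 × 1.492741 = 25.2273
soap: 15.4 × (3.24/2.71) = 15.4 × 1.195572 = 18.4118
fish: 14.6 × (8.52/6.00) = 14.6 × 1.420000 = 20.7320
chicken: 26.5 × (13.54/10.80) = 26.5 × 1.253704 = 33.2231
beer: 7.4 × (3.41/4.60) = 7.4 × 0.741304 = 5.4857
diesel: 19.2 × (2.53/2.29) = 19.2 × 1.104803 = 21.2122
Index = Σ wᵢ·(p₁ᵢ/p₀ᵢ) = 25.2273 + 18.4118 + 20.7320 + 33.2231 + 5.4857 + 21.2122 = 124.2922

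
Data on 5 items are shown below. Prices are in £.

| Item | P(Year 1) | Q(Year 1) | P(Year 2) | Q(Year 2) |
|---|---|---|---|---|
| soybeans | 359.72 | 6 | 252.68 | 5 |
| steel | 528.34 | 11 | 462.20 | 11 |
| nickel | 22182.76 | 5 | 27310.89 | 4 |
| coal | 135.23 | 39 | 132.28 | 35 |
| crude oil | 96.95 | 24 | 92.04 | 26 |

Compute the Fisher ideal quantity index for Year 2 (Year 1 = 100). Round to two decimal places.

81.68

Laspeyres component (base-period weights):
ΣP(Year 1)Q(Year 2) = 359.72×5 + 528.34×11 + 22182.76×4 + 135.23×35 + 96.95×26 = 1798.6 + 5811.74 + 88731.04 + 4733.05 + 2520.7 = 103595.13
ΣP(Year 1)Q(Year 1) = 359.72×6 + 528.34×11 + 22182.76×5 + 135.23×39 + 96.95×24 = 2158.32 + 5811.74 + 110913.8 + 5273.97 + 2326.8 = 126484.63
L = 103595.13 / 126484.63 × 100 = 81.9033
Paasche component (current-period weights):
ΣP(Year 2)Q(Year 2) = 252.68×5 + 462.20×11 + 27310.89×4 + 132.28×35 + 92.04×26 = 1263.4 + 5084.2 + 109243.56 + 4629.8 + 2393.04 = 122614
ΣP(Year 2)Q(Year 1) = 252.68×6 + 462.20×11 + 27310.89×5 + 132.28×39 + 92.04×24 = 1516.08 + 5084.2 + 136554.45 + 5158.92 + 2208.96 = 150522.61
P = 122614 / 150522.61 × 100 = 81.4589
Fisher = √(L × P) = √(81.9033 × 81.4589) = 81.6808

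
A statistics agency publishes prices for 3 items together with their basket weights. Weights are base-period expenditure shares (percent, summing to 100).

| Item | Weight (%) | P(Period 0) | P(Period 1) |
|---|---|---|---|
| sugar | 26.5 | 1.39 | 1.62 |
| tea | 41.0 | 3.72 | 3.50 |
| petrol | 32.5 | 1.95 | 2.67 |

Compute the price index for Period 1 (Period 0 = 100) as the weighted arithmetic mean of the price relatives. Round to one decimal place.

sugar: 26.5 × (1.62/1.39) = 26.5 × 1.165468 = 30.8849
tea: 41.0 × (3.50/3.72) = 41.0 × 0.940860 = 38.5753
petrol: 32.5 × (2.67/1.95) = 32.5 × 1.369231 = 44.5000
Index = Σ wᵢ·(p₁ᵢ/p₀ᵢ) = 30.8849 + 38.5753 + 44.5000 = 113.9602

114.0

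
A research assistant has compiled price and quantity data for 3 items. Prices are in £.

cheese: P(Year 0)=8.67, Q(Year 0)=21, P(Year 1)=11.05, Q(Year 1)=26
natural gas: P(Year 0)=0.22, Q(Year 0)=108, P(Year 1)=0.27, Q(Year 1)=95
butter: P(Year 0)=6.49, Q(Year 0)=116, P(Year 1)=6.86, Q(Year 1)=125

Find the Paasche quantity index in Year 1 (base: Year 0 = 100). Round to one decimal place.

Paasche quantity index uses current-period prices as weights.
ΣP(Year 1)·Q(Year 1) = 11.05×26 + 0.27×95 + 6.86×125 = 287.3 + 25.65 + 857.5 = 1170.45
ΣP(Year 1)·Q(Year 0) = 11.05×21 + 0.27×108 + 6.86×116 = 232.05 + 29.16 + 795.76 = 1056.97
Index = 1170.45 / 1056.97 × 100 = 110.7364

110.7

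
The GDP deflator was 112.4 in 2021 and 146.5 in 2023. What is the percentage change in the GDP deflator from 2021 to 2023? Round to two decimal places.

30.34%

Change = (146.5 − 112.4) / 112.4 × 100
       = 34.1 / 112.4 × 100 = 30.3381%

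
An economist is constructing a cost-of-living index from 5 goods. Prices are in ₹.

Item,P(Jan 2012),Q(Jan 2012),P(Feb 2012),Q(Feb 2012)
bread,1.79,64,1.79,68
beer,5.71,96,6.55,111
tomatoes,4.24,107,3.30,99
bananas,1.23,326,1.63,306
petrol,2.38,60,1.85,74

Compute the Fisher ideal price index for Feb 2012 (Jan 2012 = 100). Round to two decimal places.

Laspeyres component (base-period weights):
ΣP(Feb 2012)Q(Jan 2012) = 1.79×64 + 6.55×96 + 3.30×107 + 1.63×326 + 1.85×60 = 114.56 + 628.8 + 353.1 + 531.38 + 111 = 1738.84
ΣP(Jan 2012)Q(Jan 2012) = 1.79×64 + 5.71×96 + 4.24×107 + 1.23×326 + 2.38×60 = 114.56 + 548.16 + 453.68 + 400.98 + 142.8 = 1660.18
L = 1738.84 / 1660.18 × 100 = 104.7380
Paasche component (current-period weights):
ΣP(Feb 2012)Q(Feb 2012) = 1.79×68 + 6.55×111 + 3.30×99 + 1.63×306 + 1.85×74 = 121.72 + 727.05 + 326.7 + 498.78 + 136.9 = 1811.15
ΣP(Jan 2012)Q(Feb 2012) = 1.79×68 + 5.71×111 + 4.24×99 + 1.23×306 + 2.38×74 = 121.72 + 633.81 + 419.76 + 376.38 + 176.12 = 1727.79
P = 1811.15 / 1727.79 × 100 = 104.8247
Fisher = √(L × P) = √(104.7380 × 104.8247) = 104.7813

104.78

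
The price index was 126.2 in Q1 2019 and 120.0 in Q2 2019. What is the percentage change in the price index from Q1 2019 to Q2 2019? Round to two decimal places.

Change = (120.0 − 126.2) / 126.2 × 100
       = -6.2 / 126.2 × 100 = -4.9128%

-4.91%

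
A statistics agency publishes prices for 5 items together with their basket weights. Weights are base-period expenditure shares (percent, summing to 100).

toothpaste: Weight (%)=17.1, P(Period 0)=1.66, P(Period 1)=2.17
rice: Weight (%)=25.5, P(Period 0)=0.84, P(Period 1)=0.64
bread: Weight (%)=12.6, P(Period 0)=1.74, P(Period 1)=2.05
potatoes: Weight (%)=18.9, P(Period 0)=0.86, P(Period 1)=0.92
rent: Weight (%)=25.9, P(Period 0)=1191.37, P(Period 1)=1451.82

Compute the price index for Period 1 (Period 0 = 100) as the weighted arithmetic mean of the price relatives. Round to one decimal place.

toothpaste: 17.1 × (2.17/1.66) = 17.1 × 1.307229 = 22.3536
rice: 25.5 × (0.64/0.84) = 25.5 × 0.761905 = 19.4286
bread: 12.6 × (2.05/1.74) = 12.6 × 1.178161 = 14.8448
potatoes: 18.9 × (0.92/0.86) = 18.9 × 1.069767 = 20.2186
rent: 25.9 × (1451.82/1191.37) = 25.9 × 1.218614 = 31.5621
Index = Σ wᵢ·(p₁ᵢ/p₀ᵢ) = 22.3536 + 19.4286 + 14.8448 + 20.2186 + 31.5621 = 108.4077

108.4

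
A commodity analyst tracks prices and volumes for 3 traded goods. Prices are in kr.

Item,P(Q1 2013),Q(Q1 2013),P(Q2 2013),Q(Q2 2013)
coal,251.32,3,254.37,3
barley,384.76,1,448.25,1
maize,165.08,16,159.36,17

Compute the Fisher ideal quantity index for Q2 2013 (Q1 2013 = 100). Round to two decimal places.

104.30

Laspeyres component (base-period weights):
ΣP(Q1 2013)Q(Q2 2013) = 251.32×3 + 384.76×1 + 165.08×17 = 753.96 + 384.76 + 2806.36 = 3945.08
ΣP(Q1 2013)Q(Q1 2013) = 251.32×3 + 384.76×1 + 165.08×16 = 753.96 + 384.76 + 2641.28 = 3780
L = 3945.08 / 3780 × 100 = 104.3672
Paasche component (current-period weights):
ΣP(Q2 2013)Q(Q2 2013) = 254.37×3 + 448.25×1 + 159.36×17 = 763.11 + 448.25 + 2709.12 = 3920.48
ΣP(Q2 2013)Q(Q1 2013) = 254.37×3 + 448.25×1 + 159.36×16 = 763.11 + 448.25 + 2549.76 = 3761.12
P = 3920.48 / 3761.12 × 100 = 104.2370
Fisher = √(L × P) = √(104.3672 × 104.2370) = 104.3021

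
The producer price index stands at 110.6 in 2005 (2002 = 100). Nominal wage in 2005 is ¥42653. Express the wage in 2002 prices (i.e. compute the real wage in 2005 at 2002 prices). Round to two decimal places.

38565.10

Real = Nominal ÷ (Index/100) = 42653 ÷ (110.6/100)
     = 42653 ÷ 1.106 = 38565.0995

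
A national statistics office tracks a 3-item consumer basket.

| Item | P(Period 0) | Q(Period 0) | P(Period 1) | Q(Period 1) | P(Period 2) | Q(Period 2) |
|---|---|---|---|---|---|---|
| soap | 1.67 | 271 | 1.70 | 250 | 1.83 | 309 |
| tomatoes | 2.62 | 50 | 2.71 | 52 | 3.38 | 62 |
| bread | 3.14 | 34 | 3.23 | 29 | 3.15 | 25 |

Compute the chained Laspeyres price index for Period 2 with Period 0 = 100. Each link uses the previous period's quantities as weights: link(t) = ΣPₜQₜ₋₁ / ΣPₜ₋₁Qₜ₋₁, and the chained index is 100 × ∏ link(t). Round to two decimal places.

Link Period 0→Period 1:
ΣP(Period 1)Q(Period 0) = 1.70×271 + 2.71×50 + 3.23×34 = 460.7 + 135.5 + 109.82 = 706.02
ΣP(Period 0)Q(Period 0) = 1.67×271 + 2.62×50 + 3.14×34 = 452.57 + 131 + 106.76 = 690.33
link = 706.02/690.33 = 1.022728
Link Period 1→Period 2:
ΣP(Period 2)Q(Period 1) = 1.83×250 + 3.38×52 + 3.15×29 = 457.5 + 175.76 + 91.35 = 724.61
ΣP(Period 1)Q(Period 1) = 1.70×250 + 2.71×52 + 3.23×29 = 425 + 140.92 + 93.67 = 659.59
link = 724.61/659.59 = 1.098576
Chained index = 100 × 1.022728 × 1.098576 = 112.3545

112.35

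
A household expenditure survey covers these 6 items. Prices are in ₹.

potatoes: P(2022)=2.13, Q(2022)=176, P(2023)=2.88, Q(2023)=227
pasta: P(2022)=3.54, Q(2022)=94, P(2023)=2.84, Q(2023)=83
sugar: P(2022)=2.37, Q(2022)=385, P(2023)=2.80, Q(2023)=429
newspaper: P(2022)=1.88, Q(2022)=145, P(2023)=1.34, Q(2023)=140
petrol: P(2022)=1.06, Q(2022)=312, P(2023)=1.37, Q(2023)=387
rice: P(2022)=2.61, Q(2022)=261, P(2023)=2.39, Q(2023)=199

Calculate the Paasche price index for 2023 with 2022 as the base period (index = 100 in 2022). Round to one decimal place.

Paasche price index uses current-period quantities as weights.
ΣP(2023)·Q(2023) = 2.88×227 + 2.84×83 + 2.80×429 + 1.34×140 + 1.37×387 + 2.39×199 = 653.76 + 235.72 + 1201.2 + 187.6 + 530.19 + 475.61 = 3284.08
ΣP(2022)·Q(2023) = 2.13×227 + 3.54×83 + 2.37×429 + 1.88×140 + 1.06×387 + 2.61×199 = 483.51 + 293.82 + 1016.73 + 263.2 + 410.22 + 519.39 = 2986.87
Index = 3284.08 / 2986.87 × 100 = 109.9506

110.0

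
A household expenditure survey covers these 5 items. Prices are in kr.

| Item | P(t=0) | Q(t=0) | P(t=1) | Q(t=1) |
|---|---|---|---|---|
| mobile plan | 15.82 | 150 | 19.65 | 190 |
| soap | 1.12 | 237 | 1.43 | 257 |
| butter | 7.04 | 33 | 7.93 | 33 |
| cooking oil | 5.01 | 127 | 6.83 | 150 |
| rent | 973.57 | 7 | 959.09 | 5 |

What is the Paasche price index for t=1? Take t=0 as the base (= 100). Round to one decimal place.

111.3

Paasche price index uses current-period quantities as weights.
ΣP(t=1)·Q(t=1) = 19.65×190 + 1.43×257 + 7.93×33 + 6.83×150 + 959.09×5 = 3733.5 + 367.51 + 261.69 + 1024.5 + 4795.45 = 10182.65
ΣP(t=0)·Q(t=1) = 15.82×190 + 1.12×257 + 7.04×33 + 5.01×150 + 973.57×5 = 3005.8 + 287.84 + 232.32 + 751.5 + 4867.85 = 9145.31
Index = 10182.65 / 9145.31 × 100 = 111.3429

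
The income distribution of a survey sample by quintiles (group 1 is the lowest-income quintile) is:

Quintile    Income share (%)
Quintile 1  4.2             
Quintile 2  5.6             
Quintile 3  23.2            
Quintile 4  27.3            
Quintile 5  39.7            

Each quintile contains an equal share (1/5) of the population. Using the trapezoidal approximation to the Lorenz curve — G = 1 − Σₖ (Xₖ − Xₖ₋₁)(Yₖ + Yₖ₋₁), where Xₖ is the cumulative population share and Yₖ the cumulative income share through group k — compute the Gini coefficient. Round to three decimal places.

Cumulative income shares Yₖ: 0.0420, 0.0980, 0.3300, 0.6030, 1.0000
Σ (Xₖ−Xₖ₋₁)(Yₖ+Yₖ₋₁) = (1/5)(0.0420+0.0000) + (1/5)(0.0980+0.0420) + (1/5)(0.3300+0.0980) + (1/5)(0.6030+0.3300) + (1/5)(1.0000+0.6030)
  = 0.0084 + 0.0280 + 0.0856 + 0.1866 + 0.3206 = 0.6292
G = 1 − 0.6292 = 0.3708

0.371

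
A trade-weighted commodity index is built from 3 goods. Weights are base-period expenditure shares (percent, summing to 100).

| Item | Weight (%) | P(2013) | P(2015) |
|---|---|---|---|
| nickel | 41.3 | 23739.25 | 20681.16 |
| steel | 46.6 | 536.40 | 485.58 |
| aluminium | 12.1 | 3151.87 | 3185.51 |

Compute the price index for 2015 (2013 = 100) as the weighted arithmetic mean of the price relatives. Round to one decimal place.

nickel: 41.3 × (20681.16/23739.25) = 41.3 × 0.871180 = 35.9797
steel: 46.6 × (485.58/536.40) = 46.6 × 0.905257 = 42.1850
aluminium: 12.1 × (3185.51/3151.87) = 12.1 × 1.010673 = 12.2291
Index = Σ wᵢ·(p₁ᵢ/p₀ᵢ) = 35.9797 + 42.1850 + 12.2291 = 90.3939

90.4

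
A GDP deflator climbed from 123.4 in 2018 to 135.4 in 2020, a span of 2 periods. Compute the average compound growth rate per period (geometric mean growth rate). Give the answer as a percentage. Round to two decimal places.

4.75%

Growth factor = (135.4/123.4)^(1/2) = (1.097245)^(1/2) = 1.047495
Growth rate = 1.047495 − 1 = 0.047495 = 4.7495%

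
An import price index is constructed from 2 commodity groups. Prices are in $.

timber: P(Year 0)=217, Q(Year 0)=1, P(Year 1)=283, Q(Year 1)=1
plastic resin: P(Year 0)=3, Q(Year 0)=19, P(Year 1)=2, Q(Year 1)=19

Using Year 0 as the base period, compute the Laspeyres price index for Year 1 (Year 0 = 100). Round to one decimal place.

Laspeyres price index uses base-period quantities as weights.
ΣP(Year 1)·Q(Year 0) = 283×1 + 2×19 = 283 + 38 = 321
ΣP(Year 0)·Q(Year 0) = 217×1 + 3×19 = 217 + 57 = 274
Index = 321 / 274 × 100 = 117.1533

117.2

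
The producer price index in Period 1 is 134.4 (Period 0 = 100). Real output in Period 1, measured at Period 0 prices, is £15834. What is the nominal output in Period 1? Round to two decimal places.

Nominal = Real × (Index/100) = 15834 × (134.4/100)
        = 15834 × 1.344 = 21280.8960

21280.90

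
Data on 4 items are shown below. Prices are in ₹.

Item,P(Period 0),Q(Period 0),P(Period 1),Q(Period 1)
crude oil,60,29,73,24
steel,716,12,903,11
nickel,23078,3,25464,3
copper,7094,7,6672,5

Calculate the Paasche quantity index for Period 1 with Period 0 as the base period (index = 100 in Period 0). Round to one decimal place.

Paasche quantity index uses current-period prices as weights.
ΣP(Period 1)·Q(Period 1) = 73×24 + 903×11 + 25464×3 + 6672×5 = 1752 + 9933 + 76392 + 33360 = 121437
ΣP(Period 1)·Q(Period 0) = 73×29 + 903×12 + 25464×3 + 6672×7 = 2117 + 10836 + 76392 + 46704 = 136049
Index = 121437 / 136049 × 100 = 89.2598

89.3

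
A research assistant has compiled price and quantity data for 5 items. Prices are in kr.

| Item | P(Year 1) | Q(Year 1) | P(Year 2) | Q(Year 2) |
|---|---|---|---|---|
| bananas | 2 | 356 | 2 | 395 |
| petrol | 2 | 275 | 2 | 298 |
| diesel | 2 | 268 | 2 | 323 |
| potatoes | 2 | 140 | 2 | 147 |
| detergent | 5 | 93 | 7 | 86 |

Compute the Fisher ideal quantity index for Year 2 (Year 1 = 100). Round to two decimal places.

Laspeyres component (base-period weights):
ΣP(Year 1)Q(Year 2) = 2×395 + 2×298 + 2×323 + 2×147 + 5×86 = 790 + 596 + 646 + 294 + 430 = 2756
ΣP(Year 1)Q(Year 1) = 2×356 + 2×275 + 2×268 + 2×140 + 5×93 = 712 + 550 + 536 + 280 + 465 = 2543
L = 2756 / 2543 × 100 = 108.3759
Paasche component (current-period weights):
ΣP(Year 2)Q(Year 2) = 2×395 + 2×298 + 2×323 + 2×147 + 7×86 = 790 + 596 + 646 + 294 + 602 = 2928
ΣP(Year 2)Q(Year 1) = 2×356 + 2×275 + 2×268 + 2×140 + 7×93 = 712 + 550 + 536 + 280 + 651 = 2729
P = 2928 / 2729 × 100 = 107.2920
Fisher = √(L × P) = √(108.3759 × 107.2920) = 107.8326

107.83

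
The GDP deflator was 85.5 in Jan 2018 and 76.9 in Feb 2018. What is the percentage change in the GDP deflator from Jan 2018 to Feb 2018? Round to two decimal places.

Change = (76.9 − 85.5) / 85.5 × 100
       = -8.6 / 85.5 × 100 = -10.0585%

-10.06%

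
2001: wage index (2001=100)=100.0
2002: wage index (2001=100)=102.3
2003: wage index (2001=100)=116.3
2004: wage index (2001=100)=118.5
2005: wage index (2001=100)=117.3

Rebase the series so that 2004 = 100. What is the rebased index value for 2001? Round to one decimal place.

Rebased(2001) = 100.0 / 118.5 × 100 = 84.3882

84.4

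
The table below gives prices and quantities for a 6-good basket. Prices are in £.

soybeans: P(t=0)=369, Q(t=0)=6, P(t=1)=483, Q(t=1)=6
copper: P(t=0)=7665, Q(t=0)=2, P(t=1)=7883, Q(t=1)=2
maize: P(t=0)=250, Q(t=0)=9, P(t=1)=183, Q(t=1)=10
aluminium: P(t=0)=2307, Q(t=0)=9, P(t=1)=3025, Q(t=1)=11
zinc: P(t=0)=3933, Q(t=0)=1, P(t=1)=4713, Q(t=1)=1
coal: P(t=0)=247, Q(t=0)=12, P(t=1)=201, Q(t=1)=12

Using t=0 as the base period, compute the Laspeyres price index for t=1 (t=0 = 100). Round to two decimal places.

Laspeyres price index uses base-period quantities as weights.
ΣP(t=1)·Q(t=0) = 483×6 + 7883×2 + 183×9 + 3025×9 + 4713×1 + 201×12 = 2898 + 15766 + 1647 + 27225 + 4713 + 2412 = 54661
ΣP(t=0)·Q(t=0) = 369×6 + 7665×2 + 250×9 + 2307×9 + 3933×1 + 247×12 = 2214 + 15330 + 2250 + 20763 + 3933 + 2964 = 47454
Index = 54661 / 47454 × 100 = 115.1873

115.19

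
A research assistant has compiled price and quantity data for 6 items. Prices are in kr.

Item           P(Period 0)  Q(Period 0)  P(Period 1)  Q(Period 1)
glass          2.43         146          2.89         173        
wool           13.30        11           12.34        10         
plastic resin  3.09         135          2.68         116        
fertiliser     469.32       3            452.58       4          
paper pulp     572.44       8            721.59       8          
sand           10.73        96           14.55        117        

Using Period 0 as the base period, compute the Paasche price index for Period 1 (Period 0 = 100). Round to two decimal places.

Paasche price index uses current-period quantities as weights.
ΣP(Period 1)·Q(Period 1) = 2.89×173 + 12.34×10 + 2.68×116 + 452.58×4 + 721.59×8 + 14.55×117 = 499.97 + 123.4 + 310.88 + 1810.32 + 5772.72 + 1702.35 = 10219.64
ΣP(Period 0)·Q(Period 1) = 2.43×173 + 13.30×10 + 3.09×116 + 469.32×4 + 572.44×8 + 10.73×117 = 420.39 + 133 + 358.44 + 1877.28 + 4579.52 + 1255.41 = 8624.04
Index = 10219.64 / 8624.04 × 100 = 118.5018

118.50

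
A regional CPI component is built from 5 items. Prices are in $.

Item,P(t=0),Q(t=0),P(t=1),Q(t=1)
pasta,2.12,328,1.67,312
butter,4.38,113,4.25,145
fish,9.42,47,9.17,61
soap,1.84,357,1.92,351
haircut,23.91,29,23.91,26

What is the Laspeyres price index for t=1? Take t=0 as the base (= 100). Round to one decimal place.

95.1

Laspeyres price index uses base-period quantities as weights.
ΣP(t=1)·Q(t=0) = 1.67×328 + 4.25×113 + 9.17×47 + 1.92×357 + 23.91×29 = 547.76 + 480.25 + 430.99 + 685.44 + 693.39 = 2837.83
ΣP(t=0)·Q(t=0) = 2.12×328 + 4.38×113 + 9.42×47 + 1.84×357 + 23.91×29 = 695.36 + 494.94 + 442.74 + 656.88 + 693.39 = 2983.31
Index = 2837.83 / 2983.31 × 100 = 95.1235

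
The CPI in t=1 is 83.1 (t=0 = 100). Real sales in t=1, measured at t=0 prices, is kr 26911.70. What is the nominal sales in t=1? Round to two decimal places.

Nominal = Real × (Index/100) = 26911.70 × (83.1/100)
        = 26911.70 × 0.831 = 22363.6227

22363.62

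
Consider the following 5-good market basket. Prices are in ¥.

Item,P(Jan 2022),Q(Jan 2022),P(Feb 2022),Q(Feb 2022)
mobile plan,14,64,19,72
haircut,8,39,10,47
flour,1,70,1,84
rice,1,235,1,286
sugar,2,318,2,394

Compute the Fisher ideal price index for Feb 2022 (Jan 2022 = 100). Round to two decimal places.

118.19

Laspeyres component (base-period weights):
ΣP(Feb 2022)Q(Jan 2022) = 19×64 + 10×39 + 1×70 + 1×235 + 2×318 = 1216 + 390 + 70 + 235 + 636 = 2547
ΣP(Jan 2022)Q(Jan 2022) = 14×64 + 8×39 + 1×70 + 1×235 + 2×318 = 896 + 312 + 70 + 235 + 636 = 2149
L = 2547 / 2149 × 100 = 118.5202
Paasche component (current-period weights):
ΣP(Feb 2022)Q(Feb 2022) = 19×72 + 10×47 + 1×84 + 1×286 + 2×394 = 1368 + 470 + 84 + 286 + 788 = 2996
ΣP(Jan 2022)Q(Feb 2022) = 14×72 + 8×47 + 1×84 + 1×286 + 2×394 = 1008 + 376 + 84 + 286 + 788 = 2542
P = 2996 / 2542 × 100 = 117.8600
Fisher = √(L × P) = √(118.5202 × 117.8600) = 118.1896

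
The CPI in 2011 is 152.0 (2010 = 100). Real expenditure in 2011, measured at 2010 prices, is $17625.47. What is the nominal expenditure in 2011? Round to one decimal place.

Nominal = Real × (Index/100) = 17625.47 × (152.0/100)
        = 17625.47 × 1.520 = 26790.7144

26790.7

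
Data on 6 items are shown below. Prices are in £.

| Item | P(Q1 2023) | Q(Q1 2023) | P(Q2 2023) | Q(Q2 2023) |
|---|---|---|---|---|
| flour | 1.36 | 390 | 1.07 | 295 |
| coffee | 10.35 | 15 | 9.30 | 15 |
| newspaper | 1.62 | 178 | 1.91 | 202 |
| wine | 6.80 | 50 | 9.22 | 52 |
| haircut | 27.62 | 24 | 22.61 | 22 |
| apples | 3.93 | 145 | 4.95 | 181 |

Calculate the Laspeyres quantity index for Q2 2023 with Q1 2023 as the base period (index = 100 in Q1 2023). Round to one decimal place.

Laspeyres quantity index uses base-period prices as weights.
ΣP(Q1 2023)·Q(Q2 2023) = 1.36×295 + 10.35×15 + 1.62×202 + 6.80×52 + 27.62×22 + 3.93×181 = 401.2 + 155.25 + 327.24 + 353.6 + 607.64 + 711.33 = 2556.26
ΣP(Q1 2023)·Q(Q1 2023) = 1.36×390 + 10.35×15 + 1.62×178 + 6.80×50 + 27.62×24 + 3.93×145 = 530.4 + 155.25 + 288.36 + 340 + 662.88 + 569.85 = 2546.74
Index = 2556.26 / 2546.74 × 100 = 100.3738

100.4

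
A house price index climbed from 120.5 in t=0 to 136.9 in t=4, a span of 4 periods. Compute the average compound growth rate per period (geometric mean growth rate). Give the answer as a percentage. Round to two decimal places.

3.24%

Growth factor = (136.9/120.5)^(1/4) = (1.136100)^(1/4) = 1.032415
Growth rate = 1.032415 − 1 = 0.032415 = 3.2415%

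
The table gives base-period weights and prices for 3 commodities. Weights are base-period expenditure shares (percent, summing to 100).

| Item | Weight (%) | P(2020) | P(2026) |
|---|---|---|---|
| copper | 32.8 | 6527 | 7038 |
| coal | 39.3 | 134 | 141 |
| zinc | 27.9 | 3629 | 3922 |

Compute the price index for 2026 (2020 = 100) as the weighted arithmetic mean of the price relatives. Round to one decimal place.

copper: 32.8 × (7038/6527) = 32.8 × 1.078290 = 35.3679
coal: 39.3 × (141/134) = 39.3 × 1.052239 = 41.3530
zinc: 27.9 × (3922/3629) = 27.9 × 1.080738 = 30.1526
Index = Σ wᵢ·(p₁ᵢ/p₀ᵢ) = 35.3679 + 41.3530 + 30.1526 = 106.8735

106.9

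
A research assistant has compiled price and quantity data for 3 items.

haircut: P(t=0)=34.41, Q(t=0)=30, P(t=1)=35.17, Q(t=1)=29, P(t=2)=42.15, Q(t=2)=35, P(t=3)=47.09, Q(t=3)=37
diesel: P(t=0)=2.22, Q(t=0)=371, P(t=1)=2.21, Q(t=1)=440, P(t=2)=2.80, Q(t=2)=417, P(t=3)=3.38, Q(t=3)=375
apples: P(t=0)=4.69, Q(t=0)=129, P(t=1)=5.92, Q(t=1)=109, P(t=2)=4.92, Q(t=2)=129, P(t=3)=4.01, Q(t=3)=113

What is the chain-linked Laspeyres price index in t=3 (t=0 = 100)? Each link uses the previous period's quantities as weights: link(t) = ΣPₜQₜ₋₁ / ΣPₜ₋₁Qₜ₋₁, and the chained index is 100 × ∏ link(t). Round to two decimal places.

Link t=0→t=1:
ΣP(t=1)Q(t=0) = 35.17×30 + 2.21×371 + 5.92×129 = 1055.1 + 819.91 + 763.68 = 2638.69
ΣP(t=0)Q(t=0) = 34.41×30 + 2.22×371 + 4.69×129 = 1032.3 + 823.62 + 605.01 = 2460.93
link = 2638.69/2460.93 = 1.072233
Link t=1→t=2:
ΣP(t=2)Q(t=1) = 42.15×29 + 2.80×440 + 4.92×109 = 1222.35 + 1232 + 536.28 = 2990.63
ΣP(t=1)Q(t=1) = 35.17×29 + 2.21×440 + 5.92×109 = 1019.93 + 972.4 + 645.28 = 2637.61
link = 2990.63/2637.61 = 1.133841
Link t=2→t=3:
ΣP(t=3)Q(t=2) = 47.09×35 + 3.38×417 + 4.01×129 = 1648.15 + 1409.46 + 517.29 = 3574.9
ΣP(t=2)Q(t=2) = 42.15×35 + 2.80×417 + 4.92×129 = 1475.25 + 1167.6 + 634.68 = 3277.53
link = 3574.9/3277.53 = 1.090730
Chained index = 100 × 1.072233 × 1.133841 × 1.090730 = 132.6046

132.60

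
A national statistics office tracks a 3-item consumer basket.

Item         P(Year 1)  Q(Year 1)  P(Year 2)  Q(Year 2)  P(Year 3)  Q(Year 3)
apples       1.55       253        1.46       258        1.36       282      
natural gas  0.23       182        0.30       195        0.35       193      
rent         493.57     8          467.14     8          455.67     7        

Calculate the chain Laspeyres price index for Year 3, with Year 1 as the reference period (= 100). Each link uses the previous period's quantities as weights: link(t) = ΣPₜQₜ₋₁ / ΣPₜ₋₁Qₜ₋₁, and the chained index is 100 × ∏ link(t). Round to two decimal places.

92.49

Link Year 1→Year 2:
ΣP(Year 2)Q(Year 1) = 1.46×253 + 0.30×182 + 467.14×8 = 369.38 + 54.6 + 3737.12 = 4161.1
ΣP(Year 1)Q(Year 1) = 1.55×253 + 0.23×182 + 493.57×8 = 392.15 + 41.86 + 3948.56 = 4382.57
link = 4161.1/4382.57 = 0.949466
Link Year 2→Year 3:
ΣP(Year 3)Q(Year 2) = 1.36×258 + 0.35×195 + 455.67×8 = 350.88 + 68.25 + 3645.36 = 4064.49
ΣP(Year 2)Q(Year 2) = 1.46×258 + 0.30×195 + 467.14×8 = 376.68 + 58.5 + 3737.12 = 4172.3
link = 4064.49/4172.3 = 0.974161
Chained index = 100 × 0.949466 × 0.974161 = 92.4932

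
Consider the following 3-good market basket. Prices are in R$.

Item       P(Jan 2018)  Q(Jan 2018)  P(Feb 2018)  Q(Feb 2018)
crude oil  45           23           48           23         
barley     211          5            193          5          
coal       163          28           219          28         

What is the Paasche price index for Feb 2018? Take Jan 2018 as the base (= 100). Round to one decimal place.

Paasche price index uses current-period quantities as weights.
ΣP(Feb 2018)·Q(Feb 2018) = 48×23 + 193×5 + 219×28 = 1104 + 965 + 6132 = 8201
ΣP(Jan 2018)·Q(Feb 2018) = 45×23 + 211×5 + 163×28 = 1035 + 1055 + 4564 = 6654
Index = 8201 / 6654 × 100 = 123.2492

123.2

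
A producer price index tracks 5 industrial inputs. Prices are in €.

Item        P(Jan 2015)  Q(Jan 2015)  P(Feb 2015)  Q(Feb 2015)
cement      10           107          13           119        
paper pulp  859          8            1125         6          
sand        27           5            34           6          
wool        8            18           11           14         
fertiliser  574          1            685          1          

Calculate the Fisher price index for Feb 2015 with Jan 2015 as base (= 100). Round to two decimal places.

129.99

Laspeyres component (base-period weights):
ΣP(Feb 2015)Q(Jan 2015) = 13×107 + 1125×8 + 34×5 + 11×18 + 685×1 = 1391 + 9000 + 170 + 198 + 685 = 11444
ΣP(Jan 2015)Q(Jan 2015) = 10×107 + 859×8 + 27×5 + 8×18 + 574×1 = 1070 + 6872 + 135 + 144 + 574 = 8795
L = 11444 / 8795 × 100 = 130.1194
Paasche component (current-period weights):
ΣP(Feb 2015)Q(Feb 2015) = 13×119 + 1125×6 + 34×6 + 11×14 + 685×1 = 1547 + 6750 + 204 + 154 + 685 = 9340
ΣP(Jan 2015)Q(Feb 2015) = 10×119 + 859×6 + 27×6 + 8×14 + 574×1 = 1190 + 5154 + 162 + 112 + 574 = 7192
P = 9340 / 7192 × 100 = 129.8665
Fisher = √(L × P) = √(130.1194 × 129.8665) = 129.9929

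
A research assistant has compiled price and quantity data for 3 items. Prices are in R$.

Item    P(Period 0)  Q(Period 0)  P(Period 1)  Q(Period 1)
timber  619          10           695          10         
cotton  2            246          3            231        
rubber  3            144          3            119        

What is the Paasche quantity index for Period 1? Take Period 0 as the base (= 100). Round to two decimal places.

Paasche quantity index uses current-period prices as weights.
ΣP(Period 1)·Q(Period 1) = 695×10 + 3×231 + 3×119 = 6950 + 693 + 357 = 8000
ΣP(Period 1)·Q(Period 0) = 695×10 + 3×246 + 3×144 = 6950 + 738 + 432 = 8120
Index = 8000 / 8120 × 100 = 98.5222

98.52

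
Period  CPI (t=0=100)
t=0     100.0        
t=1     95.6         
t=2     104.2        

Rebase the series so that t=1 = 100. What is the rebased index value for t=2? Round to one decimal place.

Rebased(t=2) = 104.2 / 95.6 × 100 = 108.9958

109.0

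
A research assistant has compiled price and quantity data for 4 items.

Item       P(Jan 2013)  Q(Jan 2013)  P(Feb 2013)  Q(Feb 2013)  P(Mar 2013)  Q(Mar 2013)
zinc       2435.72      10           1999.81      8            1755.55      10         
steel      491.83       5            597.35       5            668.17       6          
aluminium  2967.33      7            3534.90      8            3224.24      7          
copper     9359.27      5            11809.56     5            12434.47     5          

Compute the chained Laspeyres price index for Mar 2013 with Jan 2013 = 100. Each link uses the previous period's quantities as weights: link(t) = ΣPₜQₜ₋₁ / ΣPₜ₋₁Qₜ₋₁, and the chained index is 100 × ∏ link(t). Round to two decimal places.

112.11

Link Jan 2013→Feb 2013:
ΣP(Feb 2013)Q(Jan 2013) = 1999.81×10 + 597.35×5 + 3534.90×7 + 11809.56×5 = 19998.1 + 2986.75 + 24744.3 + 59047.8 = 106776.95
ΣP(Jan 2013)Q(Jan 2013) = 2435.72×10 + 491.83×5 + 2967.33×7 + 9359.27×5 = 24357.2 + 2459.15 + 20771.31 + 46796.35 = 94384.01
link = 106776.95/94384.01 = 1.131303
Link Feb 2013→Mar 2013:
ΣP(Mar 2013)Q(Feb 2013) = 1755.55×8 + 668.17×5 + 3224.24×8 + 12434.47×5 = 14044.4 + 3340.85 + 25793.92 + 62172.35 = 105351.52
ΣP(Feb 2013)Q(Feb 2013) = 1999.81×8 + 597.35×5 + 3534.90×8 + 11809.56×5 = 15998.48 + 2986.75 + 28279.2 + 59047.8 = 106312.23
link = 105351.52/106312.23 = 0.990963
Chained index = 100 × 1.131303 × 0.990963 = 112.1080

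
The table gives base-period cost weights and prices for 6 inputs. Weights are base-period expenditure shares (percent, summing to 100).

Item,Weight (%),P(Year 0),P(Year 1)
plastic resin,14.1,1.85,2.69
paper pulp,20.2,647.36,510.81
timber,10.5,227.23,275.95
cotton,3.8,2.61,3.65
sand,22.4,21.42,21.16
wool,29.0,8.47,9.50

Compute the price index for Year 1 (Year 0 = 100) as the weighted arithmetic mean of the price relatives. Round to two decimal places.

plastic resin: 14.1 × (2.69/1.85) = 14.1 × 1.454054 = 20.5022
paper pulp: 20.2 × (510.81/647.36) = 20.2 × 0.789066 = 15.9391
timber: 10.5 × (275.95/227.23) = 10.5 × 1.214408 = 12.7513
cotton: 3.8 × (3.65/2.61) = 3.8 × 1.398467 = 5.3142
sand: 22.4 × (21.16/21.42) = 22.4 × 0.987862 = 22.1281
wool: 29.0 × (9.50/8.47) = 29.0 × 1.121606 = 32.5266
Index = Σ wᵢ·(p₁ᵢ/p₀ᵢ) = 20.5022 + 15.9391 + 12.7513 + 5.3142 + 22.1281 + 32.5266 = 109.1614

109.16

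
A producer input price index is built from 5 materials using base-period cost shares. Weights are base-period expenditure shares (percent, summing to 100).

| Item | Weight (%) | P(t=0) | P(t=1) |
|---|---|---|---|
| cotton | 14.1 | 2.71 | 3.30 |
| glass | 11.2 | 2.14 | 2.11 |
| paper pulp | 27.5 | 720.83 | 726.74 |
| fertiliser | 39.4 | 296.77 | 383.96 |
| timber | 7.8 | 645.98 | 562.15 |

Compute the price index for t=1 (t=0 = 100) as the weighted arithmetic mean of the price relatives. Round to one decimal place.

113.7

cotton: 14.1 × (3.30/2.71) = 14.1 × 1.217712 = 17.1697
glass: 11.2 × (2.11/2.14) = 11.2 × 0.985981 = 11.0430
paper pulp: 27.5 × (726.74/720.83) = 27.5 × 1.008199 = 27.7255
fertiliser: 39.4 × (383.96/296.77) = 39.4 × 1.293797 = 50.9756
timber: 7.8 × (562.15/645.98) = 7.8 × 0.870228 = 6.7878
Index = Σ wᵢ·(p₁ᵢ/p₀ᵢ) = 17.1697 + 11.0430 + 27.7255 + 50.9756 + 6.7878 = 113.7016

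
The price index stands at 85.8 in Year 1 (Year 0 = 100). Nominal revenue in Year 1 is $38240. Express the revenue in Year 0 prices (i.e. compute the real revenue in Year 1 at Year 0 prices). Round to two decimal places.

44568.76

Real = Nominal ÷ (Index/100) = 38240 ÷ (85.8/100)
     = 38240 ÷ 0.858 = 44568.7646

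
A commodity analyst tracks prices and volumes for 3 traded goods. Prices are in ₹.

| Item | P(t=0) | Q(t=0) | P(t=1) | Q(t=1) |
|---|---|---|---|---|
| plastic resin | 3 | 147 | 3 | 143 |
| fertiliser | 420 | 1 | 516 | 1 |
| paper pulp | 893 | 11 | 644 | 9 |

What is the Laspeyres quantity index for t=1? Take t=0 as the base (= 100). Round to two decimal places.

83.17

Laspeyres quantity index uses base-period prices as weights.
ΣP(t=0)·Q(t=1) = 3×143 + 420×1 + 893×9 = 429 + 420 + 8037 = 8886
ΣP(t=0)·Q(t=0) = 3×147 + 420×1 + 893×11 = 441 + 420 + 9823 = 10684
Index = 8886 / 10684 × 100 = 83.1711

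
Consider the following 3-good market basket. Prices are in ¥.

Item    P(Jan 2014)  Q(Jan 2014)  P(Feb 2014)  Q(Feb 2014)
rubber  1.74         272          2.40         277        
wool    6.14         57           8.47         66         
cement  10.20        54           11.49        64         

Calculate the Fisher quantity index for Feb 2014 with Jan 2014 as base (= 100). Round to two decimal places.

111.82

Laspeyres component (base-period weights):
ΣP(Jan 2014)Q(Feb 2014) = 1.74×277 + 6.14×66 + 10.20×64 = 481.98 + 405.24 + 652.8 = 1540.02
ΣP(Jan 2014)Q(Jan 2014) = 1.74×272 + 6.14×57 + 10.20×54 = 473.28 + 349.98 + 550.8 = 1374.06
L = 1540.02 / 1374.06 × 100 = 112.0781
Paasche component (current-period weights):
ΣP(Feb 2014)Q(Feb 2014) = 2.40×277 + 8.47×66 + 11.49×64 = 664.8 + 559.02 + 735.36 = 1959.18
ΣP(Feb 2014)Q(Jan 2014) = 2.40×272 + 8.47×57 + 11.49×54 = 652.8 + 482.79 + 620.46 = 1756.05
P = 1959.18 / 1756.05 × 100 = 111.5674
Fisher = √(L × P) = √(112.0781 × 111.5674) = 111.8225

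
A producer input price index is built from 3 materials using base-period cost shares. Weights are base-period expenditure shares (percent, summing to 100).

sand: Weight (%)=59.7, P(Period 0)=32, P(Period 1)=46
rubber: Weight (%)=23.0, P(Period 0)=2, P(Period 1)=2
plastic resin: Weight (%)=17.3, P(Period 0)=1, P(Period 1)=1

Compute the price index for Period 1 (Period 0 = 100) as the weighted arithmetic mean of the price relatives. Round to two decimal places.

sand: 59.7 × (46/32) = 59.7 × 1.437500 = 85.8188
rubber: 23.0 × (2/2) = 23.0 × 1.000000 = 23.0000
plastic resin: 17.3 × (1/1) = 17.3 × 1.000000 = 17.3000
Index = Σ wᵢ·(p₁ᵢ/p₀ᵢ) = 85.8188 + 23.0000 + 17.3000 = 126.1188

126.12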